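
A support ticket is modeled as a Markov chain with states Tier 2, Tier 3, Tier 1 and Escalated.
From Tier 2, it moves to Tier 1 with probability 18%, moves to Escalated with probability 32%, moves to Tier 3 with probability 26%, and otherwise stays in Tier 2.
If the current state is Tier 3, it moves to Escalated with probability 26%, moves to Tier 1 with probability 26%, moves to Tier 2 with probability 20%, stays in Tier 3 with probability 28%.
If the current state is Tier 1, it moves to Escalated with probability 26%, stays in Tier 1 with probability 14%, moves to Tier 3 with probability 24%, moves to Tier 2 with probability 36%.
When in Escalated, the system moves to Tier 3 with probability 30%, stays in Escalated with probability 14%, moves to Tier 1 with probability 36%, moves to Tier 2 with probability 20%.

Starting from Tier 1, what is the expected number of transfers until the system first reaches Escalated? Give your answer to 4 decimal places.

3.6089

Let t(s) be the expected number of transfers to first reach Escalated from state s, with t(Escalated) = 0. Conditioning on the first transfer:
t(Tier 2) = 1 + 0.24·t(Tier 2) + 0.26·t(Tier 3) + 0.18·t(Tier 1)
t(Tier 3) = 1 + 0.2·t(Tier 2) + 0.28·t(Tier 3) + 0.26·t(Tier 1)
t(Tier 1) = 1 + 0.36·t(Tier 2) + 0.24·t(Tier 3) + 0.14·t(Tier 1)
Solving: t(Tier 2) = 3.4161, t(Tier 3) = 3.6410, t(Tier 1) = 3.6089.
Expected transfers from Tier 1 to Escalated: 3.6089.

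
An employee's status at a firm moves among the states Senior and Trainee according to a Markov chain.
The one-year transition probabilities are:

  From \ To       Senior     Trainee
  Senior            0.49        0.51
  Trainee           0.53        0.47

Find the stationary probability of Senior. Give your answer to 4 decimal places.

Let the stationary distribution be π with π = πP and π_1 + π_2 = 1.
π_1 = 0.49·π_1 + 0.53·π_2
Solving with the normalization constraint gives π = (0.5096, 0.4904).
So the stationary probability of Senior is 0.5096.

0.5096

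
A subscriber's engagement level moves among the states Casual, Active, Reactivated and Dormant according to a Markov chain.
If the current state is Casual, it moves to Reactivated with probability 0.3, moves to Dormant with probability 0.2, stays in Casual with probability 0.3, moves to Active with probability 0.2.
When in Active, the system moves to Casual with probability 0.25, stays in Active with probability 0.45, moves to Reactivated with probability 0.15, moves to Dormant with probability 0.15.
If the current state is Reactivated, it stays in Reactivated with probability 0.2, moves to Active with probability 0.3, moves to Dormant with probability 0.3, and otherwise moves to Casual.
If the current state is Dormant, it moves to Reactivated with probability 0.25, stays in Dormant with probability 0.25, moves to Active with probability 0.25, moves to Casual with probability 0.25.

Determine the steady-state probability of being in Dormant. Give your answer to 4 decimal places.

0.2174

Let the stationary distribution be π with π = πP and π_1 + π_2 + π_3 + π_4 = 1.
π_1 = 0.3·π_1 + 0.25·π_2 + 0.2·π_3 + 0.25·π_4
π_2 = 0.2·π_1 + 0.45·π_2 + 0.3·π_3 + 0.25·π_4
π_3 = 0.3·π_1 + 0.15·π_2 + 0.2·π_3 + 0.25·π_4
Solving with the normalization constraint gives π = (0.2516, 0.3106, 0.2205, 0.2174).
So the stationary probability of Dormant is 0.2174.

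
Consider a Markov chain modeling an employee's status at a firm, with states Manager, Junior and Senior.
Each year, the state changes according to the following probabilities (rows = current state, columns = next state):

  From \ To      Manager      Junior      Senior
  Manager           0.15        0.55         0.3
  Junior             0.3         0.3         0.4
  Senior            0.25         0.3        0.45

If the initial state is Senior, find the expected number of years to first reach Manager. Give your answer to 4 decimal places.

Let t(s) be the expected number of years to first reach Manager from state s, with t(Manager) = 0. Conditioning on the first year:
t(Junior) = 1 + 0.3·t(Junior) + 0.4·t(Senior)
t(Senior) = 1 + 0.3·t(Junior) + 0.45·t(Senior)
Solving: t(Junior) = 3.5849, t(Senior) = 3.7736.
Expected years from Senior to Manager: 3.7736.

3.7736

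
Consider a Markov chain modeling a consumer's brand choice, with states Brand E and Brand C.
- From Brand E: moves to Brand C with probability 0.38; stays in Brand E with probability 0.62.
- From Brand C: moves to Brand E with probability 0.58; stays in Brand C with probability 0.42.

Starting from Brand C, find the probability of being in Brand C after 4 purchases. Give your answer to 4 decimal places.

0.3958

Propagate the distribution vector 4 purchases from Brand C.
After 0 purchases: (0.0000, 1.0000)
After 1 purchase: (0.5800, 0.4200)
After 2 purchases: (0.6032, 0.3968)
After 3 purchases: (0.6041, 0.3959)
After 4 purchases: (0.6042, 0.3958)
P(in Brand C after 4 purchases) = 0.3958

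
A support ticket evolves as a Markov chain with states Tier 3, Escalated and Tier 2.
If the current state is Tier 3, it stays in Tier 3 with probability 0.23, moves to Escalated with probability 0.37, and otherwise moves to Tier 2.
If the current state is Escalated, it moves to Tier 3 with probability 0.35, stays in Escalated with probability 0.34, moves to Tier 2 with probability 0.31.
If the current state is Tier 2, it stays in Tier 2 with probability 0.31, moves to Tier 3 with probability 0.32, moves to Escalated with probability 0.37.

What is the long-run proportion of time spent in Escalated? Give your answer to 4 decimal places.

Let the stationary distribution be π with π = πP and π_1 + π_2 + π_3 = 1.
π_1 = 0.23·π_1 + 0.35·π_2 + 0.32·π_3
π_2 = 0.37·π_1 + 0.34·π_2 + 0.37·π_3
Solving with the normalization constraint gives π = (0.3035, 0.3592, 0.3373).
So the stationary probability of Escalated is 0.3592.

0.3592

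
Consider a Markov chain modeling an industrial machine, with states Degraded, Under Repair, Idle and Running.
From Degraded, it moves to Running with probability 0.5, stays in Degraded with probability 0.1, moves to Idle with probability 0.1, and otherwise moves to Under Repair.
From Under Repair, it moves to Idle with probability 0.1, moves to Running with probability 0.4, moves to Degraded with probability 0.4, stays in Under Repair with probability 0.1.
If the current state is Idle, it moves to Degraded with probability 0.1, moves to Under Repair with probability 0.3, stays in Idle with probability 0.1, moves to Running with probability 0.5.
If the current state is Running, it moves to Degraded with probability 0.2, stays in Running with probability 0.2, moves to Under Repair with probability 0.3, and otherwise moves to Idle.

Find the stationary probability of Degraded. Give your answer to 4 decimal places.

0.2115

Let the stationary distribution be π with π = πP and π_1 + π_2 + π_3 + π_4 = 1.
π_1 = 0.1·π_1 + 0.4·π_2 + 0.1·π_3 + 0.2·π_4
π_2 = 0.3·π_1 + 0.1·π_2 + 0.3·π_3 + 0.3·π_4
π_3 = 0.1·π_1 + 0.1·π_2 + 0.1·π_3 + 0.3·π_4
Solving with the normalization constraint gives π = (0.2115, 0.2500, 0.1731, 0.3654).
So the stationary probability of Degraded is 0.2115.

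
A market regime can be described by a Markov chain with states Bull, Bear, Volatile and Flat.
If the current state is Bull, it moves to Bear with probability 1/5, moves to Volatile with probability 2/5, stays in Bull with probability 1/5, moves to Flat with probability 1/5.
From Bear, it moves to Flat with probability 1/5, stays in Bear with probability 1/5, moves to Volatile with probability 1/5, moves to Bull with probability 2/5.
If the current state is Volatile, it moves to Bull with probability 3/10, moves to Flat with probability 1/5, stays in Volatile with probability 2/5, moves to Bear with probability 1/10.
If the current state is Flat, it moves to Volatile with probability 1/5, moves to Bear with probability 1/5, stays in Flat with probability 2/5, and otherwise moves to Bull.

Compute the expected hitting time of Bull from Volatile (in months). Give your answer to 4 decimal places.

Let t(s) be the expected number of months to first reach Bull from state s, with t(Bull) = 0. Conditioning on the first month:
t(Bear) = 1 + 0.2·t(Bear) + 0.2·t(Volatile) + 0.2·t(Flat)
t(Volatile) = 1 + 0.1·t(Bear) + 0.4·t(Volatile) + 0.2·t(Flat)
t(Flat) = 1 + 0.2·t(Bear) + 0.2·t(Volatile) + 0.4·t(Flat)
Solving: t(Bear) = 3.0769, t(Volatile) = 3.4615, t(Flat) = 3.8462.
Expected months from Volatile to Bull: 3.4615.

3.4615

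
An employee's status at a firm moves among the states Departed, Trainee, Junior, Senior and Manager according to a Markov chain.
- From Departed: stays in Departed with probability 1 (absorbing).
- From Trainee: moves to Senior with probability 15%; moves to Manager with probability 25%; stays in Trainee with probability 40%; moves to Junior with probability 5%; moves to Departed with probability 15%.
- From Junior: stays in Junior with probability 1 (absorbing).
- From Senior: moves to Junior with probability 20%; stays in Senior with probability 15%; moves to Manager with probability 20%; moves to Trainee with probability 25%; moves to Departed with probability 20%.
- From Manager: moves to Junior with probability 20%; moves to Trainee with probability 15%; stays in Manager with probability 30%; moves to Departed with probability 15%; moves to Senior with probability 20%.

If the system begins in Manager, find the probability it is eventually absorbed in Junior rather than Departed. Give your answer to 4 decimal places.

Let h(s) be the probability of absorption at Junior starting from transient state s. Then h(Junior) = 1 and h(Departed) = 0. By first-step analysis:
h(Trainee) = 0.15·0 + 0.4·h(Trainee) + 0.05·1 + 0.15·h(Senior) + 0.25·h(Manager)
h(Senior) = 0.2·0 + 0.25·h(Trainee) + 0.2·1 + 0.15·h(Senior) + 0.2·h(Manager)
h(Manager) = 0.15·0 + 0.15·h(Trainee) + 0.2·1 + 0.2·h(Senior) + 0.3·h(Manager)
Solving: h(Trainee) = 0.4159, h(Senior) = 0.4779, h(Manager) = 0.5114.
Starting from Manager, the probability is 0.5114.

0.5114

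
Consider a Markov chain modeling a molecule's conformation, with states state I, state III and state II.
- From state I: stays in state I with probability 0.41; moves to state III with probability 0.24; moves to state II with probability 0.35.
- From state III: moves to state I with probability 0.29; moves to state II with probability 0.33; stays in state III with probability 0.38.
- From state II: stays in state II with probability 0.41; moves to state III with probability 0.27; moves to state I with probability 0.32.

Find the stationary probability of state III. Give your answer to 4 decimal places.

Let the stationary distribution be π with π = πP and π_1 + π_2 + π_3 = 1.
π_1 = 0.41·π_1 + 0.29·π_2 + 0.32·π_3
π_2 = 0.24·π_1 + 0.38·π_2 + 0.27·π_3
Solving with the normalization constraint gives π = (0.3420, 0.2918, 0.3661).
So the stationary probability of state III is 0.2918.

0.2918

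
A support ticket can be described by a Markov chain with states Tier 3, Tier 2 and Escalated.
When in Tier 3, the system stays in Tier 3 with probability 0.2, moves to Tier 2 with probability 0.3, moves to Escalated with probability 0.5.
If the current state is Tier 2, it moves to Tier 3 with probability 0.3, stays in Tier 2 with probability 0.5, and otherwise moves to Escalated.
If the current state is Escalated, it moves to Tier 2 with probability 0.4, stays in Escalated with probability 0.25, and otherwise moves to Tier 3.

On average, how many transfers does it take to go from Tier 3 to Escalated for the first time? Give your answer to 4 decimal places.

Let t(s) be the expected number of transfers to first reach Escalated from state s, with t(Escalated) = 0. Conditioning on the first transfer:
t(Tier 3) = 1 + 0.2·t(Tier 3) + 0.3·t(Tier 2)
t(Tier 2) = 1 + 0.3·t(Tier 3) + 0.5·t(Tier 2)
Solving: t(Tier 3) = 2.5806, t(Tier 2) = 3.5484.
Expected transfers from Tier 3 to Escalated: 2.5806.

2.5806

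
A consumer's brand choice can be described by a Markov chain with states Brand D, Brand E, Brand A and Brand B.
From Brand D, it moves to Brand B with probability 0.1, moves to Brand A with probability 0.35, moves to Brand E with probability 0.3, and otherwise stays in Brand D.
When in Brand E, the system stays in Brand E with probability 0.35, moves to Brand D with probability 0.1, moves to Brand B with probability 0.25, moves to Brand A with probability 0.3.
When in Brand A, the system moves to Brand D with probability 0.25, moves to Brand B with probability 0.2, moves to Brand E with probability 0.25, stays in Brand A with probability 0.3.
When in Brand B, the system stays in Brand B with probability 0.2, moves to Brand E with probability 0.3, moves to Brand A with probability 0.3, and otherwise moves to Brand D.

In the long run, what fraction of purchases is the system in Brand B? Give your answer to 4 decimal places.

Let the stationary distribution be π with π = πP and π_1 + π_2 + π_3 + π_4 = 1.
π_1 = 0.25·π_1 + 0.1·π_2 + 0.25·π_3 + 0.2·π_4
π_2 = 0.3·π_1 + 0.35·π_2 + 0.25·π_3 + 0.3·π_4
π_3 = 0.35·π_1 + 0.3·π_2 + 0.3·π_3 + 0.3·π_4
Solving with the normalization constraint gives π = (0.1953, 0.2995, 0.3098, 0.1954).
So the stationary probability of Brand B is 0.1954.

0.1954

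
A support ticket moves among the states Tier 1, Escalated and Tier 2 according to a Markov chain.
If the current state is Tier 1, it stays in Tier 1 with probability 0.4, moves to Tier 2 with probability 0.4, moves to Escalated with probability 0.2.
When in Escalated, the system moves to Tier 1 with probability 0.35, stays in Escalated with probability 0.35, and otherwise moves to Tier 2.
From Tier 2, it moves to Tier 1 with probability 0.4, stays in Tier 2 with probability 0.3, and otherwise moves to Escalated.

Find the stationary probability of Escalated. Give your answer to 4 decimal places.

Let the stationary distribution be π with π = πP and π_1 + π_2 + π_3 = 1.
π_1 = 0.4·π_1 + 0.35·π_2 + 0.4·π_3
π_2 = 0.2·π_1 + 0.35·π_2 + 0.3·π_3
Solving with the normalization constraint gives π = (0.3862, 0.2751, 0.3386).
So the stationary probability of Escalated is 0.2751.

0.2751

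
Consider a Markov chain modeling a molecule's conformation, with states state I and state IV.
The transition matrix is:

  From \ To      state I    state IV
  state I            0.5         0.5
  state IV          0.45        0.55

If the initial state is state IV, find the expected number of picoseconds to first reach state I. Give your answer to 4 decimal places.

2.2222

Let t(s) be the expected number of picoseconds to first reach state I from state s, with t(state I) = 0. Conditioning on the first picosecond:
t(state IV) = 1 + 0.55·t(state IV)
Solving: t(state IV) = 2.2222.
Expected picoseconds from state IV to state I: 2.2222.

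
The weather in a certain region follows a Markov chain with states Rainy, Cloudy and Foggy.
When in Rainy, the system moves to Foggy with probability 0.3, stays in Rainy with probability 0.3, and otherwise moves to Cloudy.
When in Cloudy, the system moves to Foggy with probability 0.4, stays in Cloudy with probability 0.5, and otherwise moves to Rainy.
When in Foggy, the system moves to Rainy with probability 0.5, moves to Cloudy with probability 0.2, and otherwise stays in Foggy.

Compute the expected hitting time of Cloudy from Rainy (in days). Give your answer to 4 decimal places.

Let t(s) be the expected number of days to first reach Cloudy from state s, with t(Cloudy) = 0. Conditioning on the first day:
t(Rainy) = 1 + 0.3·t(Rainy) + 0.3·t(Foggy)
t(Foggy) = 1 + 0.5·t(Rainy) + 0.3·t(Foggy)
Solving: t(Rainy) = 2.9412, t(Foggy) = 3.5294.
Expected days from Rainy to Cloudy: 2.9412.

2.9412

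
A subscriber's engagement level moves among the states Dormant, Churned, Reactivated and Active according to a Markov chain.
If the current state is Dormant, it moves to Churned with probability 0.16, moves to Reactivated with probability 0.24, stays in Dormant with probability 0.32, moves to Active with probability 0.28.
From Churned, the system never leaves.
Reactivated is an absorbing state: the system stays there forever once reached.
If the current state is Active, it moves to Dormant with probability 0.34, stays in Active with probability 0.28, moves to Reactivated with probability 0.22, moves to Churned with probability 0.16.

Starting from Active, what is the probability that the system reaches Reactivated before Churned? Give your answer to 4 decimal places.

0.5862

Let h(s) be the probability of absorption at Reactivated starting from transient state s. Then h(Reactivated) = 1 and h(Churned) = 0. By first-step analysis:
h(Dormant) = 0.32·h(Dormant) + 0.16·0 + 0.24·1 + 0.28·h(Active)
h(Active) = 0.34·h(Dormant) + 0.16·0 + 0.22·1 + 0.28·h(Active)
Solving: h(Dormant) = 0.5943, h(Active) = 0.5862.
Starting from Active, the probability is 0.5862.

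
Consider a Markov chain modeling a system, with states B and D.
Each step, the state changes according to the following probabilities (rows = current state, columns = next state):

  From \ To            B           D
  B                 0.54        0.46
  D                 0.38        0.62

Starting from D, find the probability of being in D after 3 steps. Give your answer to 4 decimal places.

Propagate the distribution vector 3 steps from D.
After 0 steps: (0.0000, 1.0000)
After 1 step: (0.3800, 0.6200)
After 2 steps: (0.4408, 0.5592)
After 3 steps: (0.4505, 0.5495)
P(in D after 3 steps) = 0.5495

0.5495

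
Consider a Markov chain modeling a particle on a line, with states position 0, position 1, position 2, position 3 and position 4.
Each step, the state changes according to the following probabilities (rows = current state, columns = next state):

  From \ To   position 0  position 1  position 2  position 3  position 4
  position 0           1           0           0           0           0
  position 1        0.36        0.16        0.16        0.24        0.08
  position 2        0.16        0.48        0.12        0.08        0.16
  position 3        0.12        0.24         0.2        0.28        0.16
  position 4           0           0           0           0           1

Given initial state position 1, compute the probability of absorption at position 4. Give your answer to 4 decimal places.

Let h(s) be the probability of absorption at position 4 starting from transient state s. Then h(position 4) = 1 and h(position 0) = 0. By first-step analysis:
h(position 1) = 0.36·0 + 0.16·h(position 1) + 0.16·h(position 2) + 0.24·h(position 3) + 0.08·1
h(position 2) = 0.16·0 + 0.48·h(position 1) + 0.12·h(position 2) + 0.08·h(position 3) + 0.16·1
h(position 3) = 0.12·0 + 0.24·h(position 1) + 0.2·h(position 2) + 0.28·h(position 3) + 0.16·1
Solving: h(position 1) = 0.2880, h(position 2) = 0.3774, h(position 3) = 0.4230.
Starting from position 1, the probability is 0.2880.

0.2880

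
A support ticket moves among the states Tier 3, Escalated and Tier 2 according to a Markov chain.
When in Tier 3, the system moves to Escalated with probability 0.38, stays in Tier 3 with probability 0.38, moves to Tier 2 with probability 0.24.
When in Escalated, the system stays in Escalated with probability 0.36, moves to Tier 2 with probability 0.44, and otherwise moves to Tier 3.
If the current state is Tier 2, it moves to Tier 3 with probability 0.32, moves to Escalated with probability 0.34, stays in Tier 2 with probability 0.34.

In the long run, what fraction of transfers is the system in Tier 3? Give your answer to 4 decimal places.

0.2946

Let the stationary distribution be π with π = πP and π_1 + π_2 + π_3 = 1.
π_1 = 0.38·π_1 + 0.2·π_2 + 0.32·π_3
π_2 = 0.38·π_1 + 0.36·π_2 + 0.34·π_3
Solving with the normalization constraint gives π = (0.2946, 0.3590, 0.3464).
So the stationary probability of Tier 3 is 0.2946.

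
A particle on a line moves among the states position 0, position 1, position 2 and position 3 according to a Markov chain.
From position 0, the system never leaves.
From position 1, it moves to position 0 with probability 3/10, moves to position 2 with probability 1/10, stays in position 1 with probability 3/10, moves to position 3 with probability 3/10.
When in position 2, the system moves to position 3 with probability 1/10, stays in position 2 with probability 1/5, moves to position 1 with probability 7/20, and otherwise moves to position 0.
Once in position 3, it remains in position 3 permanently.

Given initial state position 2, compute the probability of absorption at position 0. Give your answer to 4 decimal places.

0.6667

Let h(s) be the probability of absorption at position 0 starting from transient state s. Then h(position 0) = 1 and h(position 3) = 0. By first-step analysis:
h(position 1) = 0.3·1 + 0.3·h(position 1) + 0.1·h(position 2) + 0.3·0
h(position 2) = 0.35·1 + 0.35·h(position 1) + 0.2·h(position 2) + 0.1·0
Solving: h(position 1) = 0.5238, h(position 2) = 0.6667.
Starting from position 2, the probability is 0.6667.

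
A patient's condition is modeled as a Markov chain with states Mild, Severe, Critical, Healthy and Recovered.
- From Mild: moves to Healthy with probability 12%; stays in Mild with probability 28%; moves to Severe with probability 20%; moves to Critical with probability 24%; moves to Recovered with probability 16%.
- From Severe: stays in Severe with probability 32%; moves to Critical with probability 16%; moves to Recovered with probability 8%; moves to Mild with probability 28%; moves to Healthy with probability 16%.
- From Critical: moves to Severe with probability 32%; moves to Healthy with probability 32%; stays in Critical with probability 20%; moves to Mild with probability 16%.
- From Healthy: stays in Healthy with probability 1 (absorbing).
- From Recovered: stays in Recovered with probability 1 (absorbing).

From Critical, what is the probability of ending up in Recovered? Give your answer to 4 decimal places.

Let h(s) be the probability of absorption at Recovered starting from transient state s. Then h(Recovered) = 1 and h(Healthy) = 0. By first-step analysis:
h(Mild) = 0.28·h(Mild) + 0.2·h(Severe) + 0.24·h(Critical) + 0.12·0 + 0.16·1
h(Severe) = 0.28·h(Mild) + 0.32·h(Severe) + 0.16·h(Critical) + 0.16·0 + 0.08·1
h(Critical) = 0.16·h(Mild) + 0.32·h(Severe) + 0.2·h(Critical) + 0.32·0
Solving: h(Mild) = 0.3801, h(Severe) = 0.3224, h(Critical) = 0.2050.
Starting from Critical, the probability is 0.2050.

0.2050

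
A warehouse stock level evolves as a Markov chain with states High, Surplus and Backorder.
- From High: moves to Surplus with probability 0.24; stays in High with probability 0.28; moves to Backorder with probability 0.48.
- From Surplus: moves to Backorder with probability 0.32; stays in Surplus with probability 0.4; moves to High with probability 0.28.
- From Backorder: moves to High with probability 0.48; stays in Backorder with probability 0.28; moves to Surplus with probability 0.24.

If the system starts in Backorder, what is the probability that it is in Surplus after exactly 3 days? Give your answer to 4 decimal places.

Propagate the distribution vector 3 days from Backorder.
After 0 days: (0.0000, 0.0000, 1.0000)
After 1 day: (0.4800, 0.2400, 0.2800)
After 2 days: (0.3360, 0.2784, 0.3856)
After 3 days: (0.3571, 0.2845, 0.3583)
P(in Surplus after 3 days) = 0.2845

0.2845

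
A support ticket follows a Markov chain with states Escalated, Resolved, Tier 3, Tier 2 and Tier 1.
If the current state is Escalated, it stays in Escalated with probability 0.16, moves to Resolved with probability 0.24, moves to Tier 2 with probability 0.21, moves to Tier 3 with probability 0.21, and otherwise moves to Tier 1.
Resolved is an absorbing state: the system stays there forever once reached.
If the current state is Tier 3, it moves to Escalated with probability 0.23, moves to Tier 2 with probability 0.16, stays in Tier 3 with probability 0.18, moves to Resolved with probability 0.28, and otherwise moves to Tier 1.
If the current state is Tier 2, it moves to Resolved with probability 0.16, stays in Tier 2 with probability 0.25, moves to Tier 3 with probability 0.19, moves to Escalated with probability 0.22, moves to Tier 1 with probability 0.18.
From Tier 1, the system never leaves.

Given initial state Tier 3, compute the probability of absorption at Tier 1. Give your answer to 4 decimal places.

Let h(s) be the probability of absorption at Tier 1 starting from transient state s. Then h(Tier 1) = 1 and h(Resolved) = 0. By first-step analysis:
h(Escalated) = 0.16·h(Escalated) + 0.24·0 + 0.21·h(Tier 3) + 0.21·h(Tier 2) + 0.18·1
h(Tier 3) = 0.23·h(Escalated) + 0.28·0 + 0.18·h(Tier 3) + 0.16·h(Tier 2) + 0.15·1
h(Tier 2) = 0.22·h(Escalated) + 0.16·0 + 0.19·h(Tier 3) + 0.25·h(Tier 2) + 0.18·1
Solving: h(Escalated) = 0.4293, h(Tier 3) = 0.3942, h(Tier 2) = 0.4658.
Starting from Tier 3, the probability is 0.3942.

0.3942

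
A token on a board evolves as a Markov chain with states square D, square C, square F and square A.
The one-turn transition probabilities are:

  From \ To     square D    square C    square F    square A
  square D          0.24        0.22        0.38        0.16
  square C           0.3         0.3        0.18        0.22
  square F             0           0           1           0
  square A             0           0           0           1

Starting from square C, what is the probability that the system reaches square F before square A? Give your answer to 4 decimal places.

0.5382

Let h(s) be the probability of absorption at square F starting from transient state s. Then h(square F) = 1 and h(square A) = 0. By first-step analysis:
h(square D) = 0.24·h(square D) + 0.22·h(square C) + 0.38·1 + 0.16·0
h(square C) = 0.3·h(square D) + 0.3·h(square C) + 0.18·1 + 0.22·0
Solving: h(square D) = 0.6558, h(square C) = 0.5382.
Starting from square C, the probability is 0.5382.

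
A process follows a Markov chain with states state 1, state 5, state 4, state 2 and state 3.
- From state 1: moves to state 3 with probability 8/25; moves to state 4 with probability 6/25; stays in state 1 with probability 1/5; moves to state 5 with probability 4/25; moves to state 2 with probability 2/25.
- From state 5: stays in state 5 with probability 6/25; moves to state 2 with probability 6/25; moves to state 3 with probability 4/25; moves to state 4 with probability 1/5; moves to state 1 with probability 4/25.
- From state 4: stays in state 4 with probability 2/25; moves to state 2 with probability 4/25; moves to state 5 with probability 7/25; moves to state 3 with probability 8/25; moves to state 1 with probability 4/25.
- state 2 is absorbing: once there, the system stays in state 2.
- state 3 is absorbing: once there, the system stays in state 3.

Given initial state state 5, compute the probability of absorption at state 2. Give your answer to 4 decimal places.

Let h(s) be the probability of absorption at state 2 starting from transient state s. Then h(state 2) = 1 and h(state 3) = 0. By first-step analysis:
h(state 1) = 0.2·h(state 1) + 0.16·h(state 5) + 0.24·h(state 4) + 0.08·1 + 0.32·0
h(state 5) = 0.16·h(state 1) + 0.24·h(state 5) + 0.2·h(state 4) + 0.24·1 + 0.16·0
h(state 4) = 0.16·h(state 1) + 0.28·h(state 5) + 0.08·h(state 4) + 0.16·1 + 0.32·0
Solving: h(state 1) = 0.3077, h(state 5) = 0.4788, h(state 4) = 0.3731.
Starting from state 5, the probability is 0.4788.

0.4788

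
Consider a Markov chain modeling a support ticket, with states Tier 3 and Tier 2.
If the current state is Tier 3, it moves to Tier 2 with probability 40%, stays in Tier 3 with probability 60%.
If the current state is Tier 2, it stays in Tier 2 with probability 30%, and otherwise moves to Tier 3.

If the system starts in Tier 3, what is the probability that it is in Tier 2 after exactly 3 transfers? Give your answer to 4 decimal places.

0.3640

Propagate the distribution vector 3 transfers from Tier 3.
After 0 transfers: (1.0000, 0.0000)
After 1 transfer: (0.6000, 0.4000)
After 2 transfers: (0.6400, 0.3600)
After 3 transfers: (0.6360, 0.3640)
P(in Tier 2 after 3 transfers) = 0.3640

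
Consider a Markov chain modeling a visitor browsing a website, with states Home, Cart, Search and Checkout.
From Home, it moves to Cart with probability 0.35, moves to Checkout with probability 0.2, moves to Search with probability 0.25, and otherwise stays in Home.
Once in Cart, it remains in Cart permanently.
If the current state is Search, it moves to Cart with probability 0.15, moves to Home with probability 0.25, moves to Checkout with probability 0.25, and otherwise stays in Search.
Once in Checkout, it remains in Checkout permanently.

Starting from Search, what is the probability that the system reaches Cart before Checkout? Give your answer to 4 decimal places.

Let h(s) be the probability of absorption at Cart starting from transient state s. Then h(Cart) = 1 and h(Checkout) = 0. By first-step analysis:
h(Home) = 0.2·h(Home) + 0.35·1 + 0.25·h(Search) + 0.2·0
h(Search) = 0.25·h(Home) + 0.15·1 + 0.35·h(Search) + 0.25·0
Solving: h(Home) = 0.5792, h(Search) = 0.4536.
Starting from Search, the probability is 0.4536.

0.4536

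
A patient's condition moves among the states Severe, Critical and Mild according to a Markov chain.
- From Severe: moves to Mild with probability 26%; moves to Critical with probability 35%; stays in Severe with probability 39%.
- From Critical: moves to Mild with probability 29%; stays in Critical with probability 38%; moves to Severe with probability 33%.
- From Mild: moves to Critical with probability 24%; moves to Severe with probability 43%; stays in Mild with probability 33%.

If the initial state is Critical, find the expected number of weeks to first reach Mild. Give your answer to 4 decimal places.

3.5782

Let t(s) be the expected number of weeks to first reach Mild from state s, with t(Mild) = 0. Conditioning on the first week:
t(Severe) = 1 + 0.39·t(Severe) + 0.35·t(Critical)
t(Critical) = 1 + 0.33·t(Severe) + 0.38·t(Critical)
Solving: t(Severe) = 3.6924, t(Critical) = 3.5782.
Expected weeks from Critical to Mild: 3.5782.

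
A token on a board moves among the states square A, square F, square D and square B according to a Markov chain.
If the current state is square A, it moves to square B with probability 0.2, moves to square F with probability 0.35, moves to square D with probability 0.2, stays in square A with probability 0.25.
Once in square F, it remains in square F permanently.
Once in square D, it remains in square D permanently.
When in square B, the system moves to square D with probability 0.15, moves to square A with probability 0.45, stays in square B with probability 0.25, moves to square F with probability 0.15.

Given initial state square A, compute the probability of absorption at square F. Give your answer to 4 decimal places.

0.6190

Let h(s) be the probability of absorption at square F starting from transient state s. Then h(square F) = 1 and h(square D) = 0. By first-step analysis:
h(square A) = 0.25·h(square A) + 0.35·1 + 0.2·0 + 0.2·h(square B)
h(square B) = 0.45·h(square A) + 0.15·1 + 0.15·0 + 0.25·h(square B)
Solving: h(square A) = 0.6190, h(square B) = 0.5714.
Starting from square A, the probability is 0.6190.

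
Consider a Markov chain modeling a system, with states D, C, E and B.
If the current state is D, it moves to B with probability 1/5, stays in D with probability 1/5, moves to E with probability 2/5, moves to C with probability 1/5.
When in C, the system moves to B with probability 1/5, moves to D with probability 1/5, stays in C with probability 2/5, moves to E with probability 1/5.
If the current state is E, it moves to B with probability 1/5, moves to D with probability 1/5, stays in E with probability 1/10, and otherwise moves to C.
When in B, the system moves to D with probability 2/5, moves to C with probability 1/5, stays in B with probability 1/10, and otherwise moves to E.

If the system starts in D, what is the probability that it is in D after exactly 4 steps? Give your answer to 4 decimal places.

Propagate the distribution vector 4 steps from D.
After 0 steps: (1.0000, 0.0000, 0.0000, 0.0000)
After 1 step: (0.2000, 0.2000, 0.4000, 0.2000)
After 2 steps: (0.2400, 0.3600, 0.2200, 0.1800)
After 3 steps: (0.2360, 0.3380, 0.2440, 0.1820)
After 4 steps: (0.2364, 0.3408, 0.2410, 0.1818)
P(in D after 4 steps) = 0.2364

0.2364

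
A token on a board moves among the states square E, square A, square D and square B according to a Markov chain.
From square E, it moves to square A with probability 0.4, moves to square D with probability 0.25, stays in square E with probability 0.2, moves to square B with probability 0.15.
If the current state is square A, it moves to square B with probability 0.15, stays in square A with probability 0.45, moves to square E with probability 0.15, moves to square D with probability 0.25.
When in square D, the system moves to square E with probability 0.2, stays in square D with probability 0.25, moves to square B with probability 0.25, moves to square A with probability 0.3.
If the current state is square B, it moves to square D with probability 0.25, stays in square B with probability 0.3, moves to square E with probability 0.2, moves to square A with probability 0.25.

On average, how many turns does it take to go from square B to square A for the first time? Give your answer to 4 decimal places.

3.4188

Let t(s) be the expected number of turns to first reach square A from state s, with t(square A) = 0. Conditioning on the first turn:
t(square E) = 1 + 0.2·t(square E) + 0.25·t(square D) + 0.15·t(square B)
t(square D) = 1 + 0.2·t(square E) + 0.25·t(square D) + 0.25·t(square B)
t(square B) = 1 + 0.2·t(square E) + 0.25·t(square D) + 0.3·t(square B)
Solving: t(square E) = 2.9060, t(square D) = 3.2479, t(square B) = 3.4188.
Expected turns from square B to square A: 3.4188.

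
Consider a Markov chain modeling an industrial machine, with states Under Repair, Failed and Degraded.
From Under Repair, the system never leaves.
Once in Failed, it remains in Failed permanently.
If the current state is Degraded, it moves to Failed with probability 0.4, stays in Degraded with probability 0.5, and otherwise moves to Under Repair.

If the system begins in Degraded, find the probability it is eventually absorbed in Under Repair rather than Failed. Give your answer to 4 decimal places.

Let h(s) be the probability of absorption at Under Repair starting from transient state s. Then h(Under Repair) = 1 and h(Failed) = 0. By first-step analysis:
h(Degraded) = 0.1·1 + 0.4·0 + 0.5·h(Degraded)
Solving: h(Degraded) = 0.2000.
Starting from Degraded, the probability is 0.2000.

0.2000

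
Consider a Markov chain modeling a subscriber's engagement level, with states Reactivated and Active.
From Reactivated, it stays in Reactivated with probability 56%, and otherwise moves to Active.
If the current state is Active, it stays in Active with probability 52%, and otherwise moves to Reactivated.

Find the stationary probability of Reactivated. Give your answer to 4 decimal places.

0.5217

Let the stationary distribution be π with π = πP and π_1 + π_2 = 1.
π_1 = 0.56·π_1 + 0.48·π_2
Solving with the normalization constraint gives π = (0.5217, 0.4783).
So the stationary probability of Reactivated is 0.5217.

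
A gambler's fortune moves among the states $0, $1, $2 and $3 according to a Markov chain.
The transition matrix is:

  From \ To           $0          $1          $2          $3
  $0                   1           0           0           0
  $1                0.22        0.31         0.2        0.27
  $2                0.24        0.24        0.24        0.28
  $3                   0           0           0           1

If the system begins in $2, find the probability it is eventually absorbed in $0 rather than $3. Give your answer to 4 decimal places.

Let h(s) be the probability of absorption at $0 starting from transient state s. Then h($0) = 1 and h($3) = 0. By first-step analysis:
h($1) = 0.22·1 + 0.31·h($1) + 0.2·h($2) + 0.27·0
h($2) = 0.24·1 + 0.24·h($1) + 0.24·h($2) + 0.28·0
Solving: h($1) = 0.4517, h($2) = 0.4584.
Starting from $2, the probability is 0.4584.

0.4584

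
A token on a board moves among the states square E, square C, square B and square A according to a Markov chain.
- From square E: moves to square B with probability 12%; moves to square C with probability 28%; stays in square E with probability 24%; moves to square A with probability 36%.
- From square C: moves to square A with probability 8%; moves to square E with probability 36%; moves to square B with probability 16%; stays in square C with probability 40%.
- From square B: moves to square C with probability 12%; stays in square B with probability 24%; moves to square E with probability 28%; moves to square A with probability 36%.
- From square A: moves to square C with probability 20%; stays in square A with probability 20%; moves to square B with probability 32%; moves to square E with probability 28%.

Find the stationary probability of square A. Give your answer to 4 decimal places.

Let the stationary distribution be π with π = πP and π_1 + π_2 + π_3 + π_4 = 1.
π_1 = 0.24·π_1 + 0.36·π_2 + 0.28·π_3 + 0.28·π_4
π_2 = 0.28·π_1 + 0.4·π_2 + 0.12·π_3 + 0.2·π_4
π_3 = 0.12·π_1 + 0.16·π_2 + 0.24·π_3 + 0.32·π_4
Solving with the normalization constraint gives π = (0.2891, 0.2585, 0.2045, 0.2480).
So the stationary probability of square A is 0.2480.

0.2480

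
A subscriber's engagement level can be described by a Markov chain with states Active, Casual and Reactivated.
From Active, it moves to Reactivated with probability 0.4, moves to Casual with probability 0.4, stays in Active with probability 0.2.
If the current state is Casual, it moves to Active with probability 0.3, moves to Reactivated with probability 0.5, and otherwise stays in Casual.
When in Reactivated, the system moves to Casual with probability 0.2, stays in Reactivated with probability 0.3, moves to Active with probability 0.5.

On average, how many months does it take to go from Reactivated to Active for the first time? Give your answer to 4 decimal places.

2.1739

Let t(s) be the expected number of months to first reach Active from state s, with t(Active) = 0. Conditioning on the first month:
t(Casual) = 1 + 0.2·t(Casual) + 0.5·t(Reactivated)
t(Reactivated) = 1 + 0.2·t(Casual) + 0.3·t(Reactivated)
Solving: t(Casual) = 2.6087, t(Reactivated) = 2.1739.
Expected months from Reactivated to Active: 2.1739.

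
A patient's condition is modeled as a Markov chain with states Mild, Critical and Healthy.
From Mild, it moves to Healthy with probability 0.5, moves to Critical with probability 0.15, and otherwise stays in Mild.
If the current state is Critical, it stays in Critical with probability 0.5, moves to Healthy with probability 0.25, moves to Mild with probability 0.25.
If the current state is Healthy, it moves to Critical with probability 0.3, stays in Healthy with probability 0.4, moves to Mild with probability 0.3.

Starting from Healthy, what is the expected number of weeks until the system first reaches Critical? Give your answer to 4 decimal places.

Let t(s) be the expected number of weeks to first reach Critical from state s, with t(Critical) = 0. Conditioning on the first week:
t(Mild) = 1 + 0.35·t(Mild) + 0.5·t(Healthy)
t(Healthy) = 1 + 0.3·t(Mild) + 0.4·t(Healthy)
Solving: t(Mild) = 4.5833, t(Healthy) = 3.9583.
Expected weeks from Healthy to Critical: 3.9583.

3.9583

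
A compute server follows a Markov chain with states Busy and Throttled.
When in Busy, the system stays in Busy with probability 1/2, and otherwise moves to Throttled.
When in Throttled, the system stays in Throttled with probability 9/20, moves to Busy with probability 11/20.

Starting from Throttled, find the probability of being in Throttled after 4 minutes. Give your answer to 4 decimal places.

Propagate the distribution vector 4 minutes from Throttled.
After 0 minutes: (0.0000, 1.0000)
After 1 minute: (0.5500, 0.4500)
After 2 minutes: (0.5225, 0.4775)
After 3 minutes: (0.5239, 0.4761)
After 4 minutes: (0.5238, 0.4762)
P(in Throttled after 4 minutes) = 0.4762

0.4762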